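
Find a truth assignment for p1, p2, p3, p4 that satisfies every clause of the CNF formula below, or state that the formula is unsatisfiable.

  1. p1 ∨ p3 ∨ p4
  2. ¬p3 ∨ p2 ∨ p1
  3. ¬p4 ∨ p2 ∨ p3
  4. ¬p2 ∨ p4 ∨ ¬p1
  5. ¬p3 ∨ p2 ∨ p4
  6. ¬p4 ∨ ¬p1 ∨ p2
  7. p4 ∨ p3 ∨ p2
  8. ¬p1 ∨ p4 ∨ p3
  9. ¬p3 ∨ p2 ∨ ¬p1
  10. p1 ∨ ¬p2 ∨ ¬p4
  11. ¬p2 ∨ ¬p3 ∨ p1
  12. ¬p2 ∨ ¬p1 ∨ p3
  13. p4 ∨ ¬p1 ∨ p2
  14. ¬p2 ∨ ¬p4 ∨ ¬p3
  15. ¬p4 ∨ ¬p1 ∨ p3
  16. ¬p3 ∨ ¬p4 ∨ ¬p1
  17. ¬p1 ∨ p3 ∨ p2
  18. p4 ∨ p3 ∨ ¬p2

UNSATISFIABLE

Suppose p1 = True.
Suppose p2 = False.
Unit clause (¬p4) forces p4 = False.
But (p4) is also a unit clause — contradiction.
Backtrack on p2: now try p2 = True.
Unit clause (p4) forces p4 = True.
Unit clause (p3) forces p3 = True.
But (¬p3) is also a unit clause — contradiction.
Either choice for p2 ends in contradiction.
Backtrack on p1: now try p1 = False.
Suppose p3 = True.
Unit clause (p2) forces p2 = True.
But (¬p2) is also a unit clause — contradiction.
Backtrack on p3: now try p3 = False.
Unit clause (p4) forces p4 = True.
Unit clause (p2) forces p2 = True.
But (¬p2) is also a unit clause — contradiction.
Either choice for p3 ends in contradiction.
Either choice for p1 ends in contradiction.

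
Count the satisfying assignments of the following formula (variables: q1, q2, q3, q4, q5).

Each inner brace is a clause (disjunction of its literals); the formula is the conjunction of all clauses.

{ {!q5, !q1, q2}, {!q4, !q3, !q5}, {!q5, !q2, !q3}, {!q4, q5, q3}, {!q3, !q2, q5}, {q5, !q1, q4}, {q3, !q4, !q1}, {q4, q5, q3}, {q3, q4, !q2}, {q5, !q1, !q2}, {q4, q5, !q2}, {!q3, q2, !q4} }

There are 2^5 = 32 truth assignments over (q1, q2, q3, q4, q5).
Split on q4. With q4 = true, the clauses containing q4 are satisfied and !q4 drops from the rest; 2 of the 2^4 = 16 assignments to the other variables satisfy what remains.
With q4 = false, by the same count on the reduced clause set, 3 assignments work.
Total: 2 + 3 = 5.

5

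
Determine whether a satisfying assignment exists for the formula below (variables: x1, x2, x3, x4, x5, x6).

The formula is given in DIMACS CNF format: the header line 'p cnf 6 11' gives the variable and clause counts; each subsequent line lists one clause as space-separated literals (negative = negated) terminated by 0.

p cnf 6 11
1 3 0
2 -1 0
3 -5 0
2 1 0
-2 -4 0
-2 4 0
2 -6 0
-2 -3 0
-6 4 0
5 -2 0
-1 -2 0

Branch on x1: set x1 = True.
Unit clause (x2) forces x2 = True.
But (¬x2) is also a unit clause — contradiction.
So x1 must be the other value — set x1 = False.
Unit clause (x3) forces x3 = True.
Unit clause (x2) forces x2 = True.
But (¬x2) is also a unit clause — contradiction.
Either choice for x1 ends in contradiction.
No assignment satisfies every clause.

No, unsatisfiable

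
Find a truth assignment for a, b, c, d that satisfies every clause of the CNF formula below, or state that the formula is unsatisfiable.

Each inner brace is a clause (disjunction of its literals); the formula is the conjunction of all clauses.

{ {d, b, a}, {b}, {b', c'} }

a ↦ 1; b ↦ 1; c ↦ 0; d ↦ 0

From the singleton clause (b), b = 1.
From the singleton clause (c'), c = 0.
Every clause is now satisfied; a, d are unconstrained.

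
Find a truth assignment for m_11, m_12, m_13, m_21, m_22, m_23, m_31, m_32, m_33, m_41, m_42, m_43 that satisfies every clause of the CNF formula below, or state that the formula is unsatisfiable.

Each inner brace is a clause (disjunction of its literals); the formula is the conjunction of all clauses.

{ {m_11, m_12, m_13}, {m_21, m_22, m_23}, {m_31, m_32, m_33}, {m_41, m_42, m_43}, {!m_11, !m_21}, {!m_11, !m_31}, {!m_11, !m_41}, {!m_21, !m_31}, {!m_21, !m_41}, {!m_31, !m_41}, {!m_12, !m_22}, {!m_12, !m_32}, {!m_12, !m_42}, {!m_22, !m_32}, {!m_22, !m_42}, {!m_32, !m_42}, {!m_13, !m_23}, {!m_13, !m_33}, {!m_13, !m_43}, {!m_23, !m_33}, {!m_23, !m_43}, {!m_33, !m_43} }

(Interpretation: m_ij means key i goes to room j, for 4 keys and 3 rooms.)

UNSATISFIABLE

Suppose m_11 = false.
Suppose m_12 = true.
From the singleton clause (!m_22), m_22 = false.
From the singleton clause (!m_32), m_32 = false.
From the singleton clause (!m_42), m_42 = false.
Suppose m_21 = true.
From the singleton clause (!m_31), m_31 = false.
From the singleton clause (m_33), m_33 = true.
From the singleton clause (!m_41), m_41 = false.
From the singleton clause (m_43), m_43 = true.
That conflicts with the unit clause (!m_43).
Backtrack on m_21: now try m_21 = false.
From the singleton clause (m_23), m_23 = true.
From the singleton clause (!m_13), m_13 = false.
From the singleton clause (!m_33), m_33 = false.
From the singleton clause (m_31), m_31 = true.
From the singleton clause (!m_41), m_41 = false.
From the singleton clause (m_43), m_43 = true.
That conflicts with the unit clause (!m_43).
Both values of m_21 lead to a conflict.
Backtrack on m_12: now try m_12 = false.
From the singleton clause (m_13), m_13 = true.
From the singleton clause (!m_23), m_23 = false.
From the singleton clause (!m_33), m_33 = false.
From the singleton clause (!m_43), m_43 = false.
Suppose m_21 = true.
From the singleton clause (!m_31), m_31 = false.
From the singleton clause (m_32), m_32 = true.
From the singleton clause (!m_41), m_41 = false.
From the singleton clause (m_42), m_42 = true.
That conflicts with the unit clause (!m_42).
Backtrack on m_21: now try m_21 = false.
From the singleton clause (m_22), m_22 = true.
From the singleton clause (!m_32), m_32 = false.
From the singleton clause (m_31), m_31 = true.
From the singleton clause (!m_41), m_41 = false.
From the singleton clause (m_42), m_42 = true.
That conflicts with the unit clause (!m_42).
Both values of m_21 lead to a conflict.
Both values of m_12 lead to a conflict.
Backtrack on m_11: now try m_11 = true.
From the singleton clause (!m_21), m_21 = false.
From the singleton clause (!m_31), m_31 = false.
From the singleton clause (!m_41), m_41 = false.
Suppose m_22 = true.
From the singleton clause (!m_12), m_12 = false.
From the singleton clause (!m_32), m_32 = false.
From the singleton clause (m_33), m_33 = true.
From the singleton clause (!m_42), m_42 = false.
From the singleton clause (m_43), m_43 = true.
That conflicts with the unit clause (!m_43).
Backtrack on m_22: now try m_22 = false.
From the singleton clause (m_23), m_23 = true.
From the singleton clause (!m_13), m_13 = false.
From the singleton clause (!m_33), m_33 = false.
From the singleton clause (m_32), m_32 = true.
From the singleton clause (!m_12), m_12 = false.
From the singleton clause (!m_42), m_42 = false.
From the singleton clause (m_43), m_43 = true.
That conflicts with the unit clause (!m_43).
Both values of m_22 lead to a conflict.
Both values of m_11 lead to a conflict.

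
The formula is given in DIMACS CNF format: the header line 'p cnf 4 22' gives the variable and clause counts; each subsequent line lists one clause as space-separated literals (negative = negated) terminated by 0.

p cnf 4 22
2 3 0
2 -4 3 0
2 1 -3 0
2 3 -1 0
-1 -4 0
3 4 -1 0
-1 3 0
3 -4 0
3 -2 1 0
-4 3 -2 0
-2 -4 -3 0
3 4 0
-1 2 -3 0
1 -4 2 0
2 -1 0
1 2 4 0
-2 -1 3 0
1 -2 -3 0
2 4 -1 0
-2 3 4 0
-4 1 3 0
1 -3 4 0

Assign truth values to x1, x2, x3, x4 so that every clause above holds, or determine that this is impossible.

x1=True, x2=True, x3=True, x4=False

Try x2 = True.
Try x1 = True.
From the singleton clause (¬x4), x4 = False.
From the singleton clause (x3), x3 = True.
This assignment satisfies each clause.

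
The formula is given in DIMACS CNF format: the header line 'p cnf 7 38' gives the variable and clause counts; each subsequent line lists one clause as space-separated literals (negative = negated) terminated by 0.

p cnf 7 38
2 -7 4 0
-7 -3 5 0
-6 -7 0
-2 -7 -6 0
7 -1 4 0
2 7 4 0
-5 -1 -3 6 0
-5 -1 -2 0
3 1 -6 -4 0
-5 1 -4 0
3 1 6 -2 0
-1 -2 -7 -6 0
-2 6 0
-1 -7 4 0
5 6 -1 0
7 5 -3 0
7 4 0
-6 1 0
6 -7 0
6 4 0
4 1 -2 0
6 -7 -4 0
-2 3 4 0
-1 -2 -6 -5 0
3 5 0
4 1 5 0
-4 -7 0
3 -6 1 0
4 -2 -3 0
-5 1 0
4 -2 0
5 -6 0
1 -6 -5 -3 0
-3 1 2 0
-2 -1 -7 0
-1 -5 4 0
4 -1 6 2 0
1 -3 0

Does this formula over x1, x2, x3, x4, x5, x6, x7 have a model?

Branch on x6: set x6 = False.
(¬x2) alone gives x2 = False.
(¬x7) alone gives x7 = False.
(x4) alone gives x4 = True.
Branch on x5: set x5 = True.
(x1) alone gives x1 = True.
(¬x3) alone gives x3 = False.
All clauses are satisfied.
A satisfying assignment: x1=True; x2=False; x3=False; x4=True; x5=True; x6=False; x7=False.

Yes, satisfiable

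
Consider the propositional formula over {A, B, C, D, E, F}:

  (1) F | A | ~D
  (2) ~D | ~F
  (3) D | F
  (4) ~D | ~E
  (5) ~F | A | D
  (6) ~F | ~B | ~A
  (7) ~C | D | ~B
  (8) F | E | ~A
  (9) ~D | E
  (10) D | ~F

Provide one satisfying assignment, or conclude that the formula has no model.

UNSATISFIABLE

Case D = 0:
Unit clause (F) forces F = 1.
That conflicts with the unit clause (~F).
That branch fails; take D = 1 instead.
Unit clause (~F) forces F = 0.
Unit clause (A) forces A = 1.
Unit clause (~E) forces E = 0.
That conflicts with the unit clause (E).
Both values of D lead to a conflict.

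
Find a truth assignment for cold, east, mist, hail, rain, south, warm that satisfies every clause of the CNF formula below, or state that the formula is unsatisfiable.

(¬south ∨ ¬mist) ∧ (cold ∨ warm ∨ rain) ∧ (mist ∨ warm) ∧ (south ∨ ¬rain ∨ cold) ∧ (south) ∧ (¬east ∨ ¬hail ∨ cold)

(south) alone gives south = True.
(¬mist) alone gives mist = False.
(warm) alone gives warm = True.
Suppose east = False.
Every clause is now satisfied; cold, hail, rain are unconstrained.

cold: True, east: False, mist: False, hail: True, rain: False, south: True, warm: True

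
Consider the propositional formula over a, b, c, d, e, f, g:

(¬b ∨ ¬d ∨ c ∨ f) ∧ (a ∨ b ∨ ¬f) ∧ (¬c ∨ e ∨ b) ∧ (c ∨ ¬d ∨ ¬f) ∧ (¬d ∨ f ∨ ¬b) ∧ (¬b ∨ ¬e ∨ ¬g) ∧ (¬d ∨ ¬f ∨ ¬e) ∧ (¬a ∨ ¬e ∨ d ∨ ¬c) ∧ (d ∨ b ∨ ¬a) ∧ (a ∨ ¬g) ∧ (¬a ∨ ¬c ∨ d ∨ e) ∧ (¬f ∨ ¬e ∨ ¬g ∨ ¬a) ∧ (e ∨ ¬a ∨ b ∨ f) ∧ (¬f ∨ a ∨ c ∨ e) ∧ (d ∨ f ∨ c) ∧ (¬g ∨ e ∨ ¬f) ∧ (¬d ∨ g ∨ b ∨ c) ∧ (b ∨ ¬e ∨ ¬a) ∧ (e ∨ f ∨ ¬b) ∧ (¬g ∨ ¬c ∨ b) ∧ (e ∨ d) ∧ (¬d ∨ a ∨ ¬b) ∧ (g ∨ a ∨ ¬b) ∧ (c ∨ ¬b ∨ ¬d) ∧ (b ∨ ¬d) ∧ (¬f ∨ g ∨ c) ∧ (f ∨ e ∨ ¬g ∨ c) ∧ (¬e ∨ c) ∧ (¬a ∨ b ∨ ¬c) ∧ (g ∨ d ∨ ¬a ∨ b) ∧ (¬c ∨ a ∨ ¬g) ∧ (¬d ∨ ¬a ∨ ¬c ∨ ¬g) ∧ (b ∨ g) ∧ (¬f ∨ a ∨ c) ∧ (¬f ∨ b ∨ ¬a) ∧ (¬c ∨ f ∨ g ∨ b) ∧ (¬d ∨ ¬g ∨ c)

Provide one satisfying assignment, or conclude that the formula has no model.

a ↦ True, b ↦ True, c ↦ True, d ↦ True, e ↦ False, f ↦ True, g ↦ False

Branch on a: set a = True.
Branch on d: set d = True.
(b) alone gives b = True.
(f) alone gives f = True.
(c) alone gives c = True.
(¬e) alone gives e = False.
(¬g) alone gives g = False.
This assignment satisfies each clause.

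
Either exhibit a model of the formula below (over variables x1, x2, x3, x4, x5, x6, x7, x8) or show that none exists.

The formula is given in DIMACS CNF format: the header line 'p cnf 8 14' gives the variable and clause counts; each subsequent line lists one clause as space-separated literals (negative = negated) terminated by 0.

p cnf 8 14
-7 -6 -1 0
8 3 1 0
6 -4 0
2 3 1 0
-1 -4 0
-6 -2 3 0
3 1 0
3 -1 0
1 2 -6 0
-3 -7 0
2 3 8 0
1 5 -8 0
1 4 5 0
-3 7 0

Try x6 = True.
Try x7 = False.
(¬x3) alone gives x3 = False.
(¬x2) alone gives x2 = False.
(x1) alone gives x1 = True.
That conflicts with the unit clause (¬x1).
That branch fails; take x7 = True instead.
(¬x1) alone gives x1 = False.
(x3) alone gives x3 = True.
That conflicts with the unit clause (¬x3).
Both values of x7 lead to a conflict.
That branch fails; take x6 = False instead.
(¬x4) alone gives x4 = False.
Try x3 = True.
(¬x7) alone gives x7 = False.
That conflicts with the unit clause (x7).
That branch fails; take x3 = False instead.
(x1) alone gives x1 = True.
That conflicts with the unit clause (¬x1).
Both values of x3 lead to a conflict.
Both values of x6 lead to a conflict.

UNSATISFIABLE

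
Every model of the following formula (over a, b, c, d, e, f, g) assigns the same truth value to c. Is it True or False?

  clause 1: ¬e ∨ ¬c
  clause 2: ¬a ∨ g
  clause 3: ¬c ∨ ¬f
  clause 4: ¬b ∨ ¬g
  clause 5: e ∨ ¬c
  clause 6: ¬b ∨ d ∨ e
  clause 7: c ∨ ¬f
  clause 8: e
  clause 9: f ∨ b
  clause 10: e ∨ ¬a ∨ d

False

Suppose c = True.
The clause (¬e) is unit, so e = False.
But (e) is also a unit clause — contradiction.
So every satisfying assignment has c = False.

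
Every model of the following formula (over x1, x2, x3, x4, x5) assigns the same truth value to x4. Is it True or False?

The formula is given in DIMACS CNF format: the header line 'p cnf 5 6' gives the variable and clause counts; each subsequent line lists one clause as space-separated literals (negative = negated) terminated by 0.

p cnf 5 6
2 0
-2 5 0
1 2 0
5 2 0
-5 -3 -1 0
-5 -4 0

Suppose x4 = True.
From the singleton clause (x2), x2 = True.
From the singleton clause (x5), x5 = True.
But (¬x5) is also a unit clause — contradiction.
So every satisfying assignment has x4 = False.

False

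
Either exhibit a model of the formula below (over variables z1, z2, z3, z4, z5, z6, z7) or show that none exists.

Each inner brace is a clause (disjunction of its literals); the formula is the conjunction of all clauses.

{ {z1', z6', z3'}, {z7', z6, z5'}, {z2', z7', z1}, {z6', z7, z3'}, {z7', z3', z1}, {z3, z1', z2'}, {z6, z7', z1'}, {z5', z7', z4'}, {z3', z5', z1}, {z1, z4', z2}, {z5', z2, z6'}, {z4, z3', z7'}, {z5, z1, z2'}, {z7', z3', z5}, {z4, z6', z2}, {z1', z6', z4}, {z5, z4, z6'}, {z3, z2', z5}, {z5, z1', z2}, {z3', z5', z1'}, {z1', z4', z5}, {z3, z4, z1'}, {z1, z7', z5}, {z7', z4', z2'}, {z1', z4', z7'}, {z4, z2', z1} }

z1 ↦ 0,  z2 ↦ 1,  z3 ↦ 0,  z4 ↦ 1,  z5 ↦ 1,  z6 ↦ 0,  z7 ↦ 0

Case z1 = 0:
Case z2 = 1:
From the singleton clause (z7'), z7 = 0.
From the singleton clause (z5), z5 = 1.
From the singleton clause (z3'), z3 = 0.
From the singleton clause (z4), z4 = 1.
All clauses hold; z6 can take either value.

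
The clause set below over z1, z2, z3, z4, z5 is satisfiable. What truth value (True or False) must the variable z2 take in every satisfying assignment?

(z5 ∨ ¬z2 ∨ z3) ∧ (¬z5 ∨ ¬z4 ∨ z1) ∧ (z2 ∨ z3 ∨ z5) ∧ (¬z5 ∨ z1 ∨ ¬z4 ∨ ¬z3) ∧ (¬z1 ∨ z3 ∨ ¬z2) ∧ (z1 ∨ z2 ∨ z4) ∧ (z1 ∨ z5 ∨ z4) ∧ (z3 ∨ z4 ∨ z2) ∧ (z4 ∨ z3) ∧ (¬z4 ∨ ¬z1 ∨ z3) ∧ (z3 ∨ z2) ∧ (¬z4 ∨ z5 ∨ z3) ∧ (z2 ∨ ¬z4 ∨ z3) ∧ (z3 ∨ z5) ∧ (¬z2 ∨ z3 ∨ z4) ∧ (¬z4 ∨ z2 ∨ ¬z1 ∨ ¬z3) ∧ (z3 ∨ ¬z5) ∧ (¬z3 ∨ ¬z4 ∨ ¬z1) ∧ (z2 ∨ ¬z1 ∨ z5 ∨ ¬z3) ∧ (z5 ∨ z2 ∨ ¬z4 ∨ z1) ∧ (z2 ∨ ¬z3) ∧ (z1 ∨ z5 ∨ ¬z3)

Suppose z2 = False.
From the singleton clause (z3), z3 = True.
But (¬z3) is also a unit clause — contradiction.
So every satisfying assignment has z2 = True.

True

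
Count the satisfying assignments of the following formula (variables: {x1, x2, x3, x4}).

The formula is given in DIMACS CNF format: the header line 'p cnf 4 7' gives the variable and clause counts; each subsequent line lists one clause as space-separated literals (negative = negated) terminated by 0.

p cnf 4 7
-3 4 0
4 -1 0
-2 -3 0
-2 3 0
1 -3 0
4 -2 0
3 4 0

There are 2^4 = 16 truth assignments over (x1, x2, x3, x4).
Check each against the 7 clauses (columns in the order x1, x2, x3, x4):
  F F F F  ✗ fails (x3 ∨ x4)
  F F F T  ✓ satisfies all
  F F T F  ✗ fails (¬x3 ∨ x4)
  F F T T  ✗ fails (x1 ∨ ¬x3)
  F T F F  ✗ fails (¬x2 ∨ x3)
  F T F T  ✗ fails (¬x2 ∨ x3)
  F T T F  ✗ fails (¬x3 ∨ x4)
  F T T T  ✗ fails (¬x2 ∨ ¬x3)
  T F F F  ✗ fails (x4 ∨ ¬x1)
  T F F T  ✓ satisfies all
  T F T F  ✗ fails (¬x3 ∨ x4)
  T F T T  ✓ satisfies all
  T T F F  ✗ fails (x4 ∨ ¬x1)
  T T F T  ✗ fails (¬x2 ∨ x3)
  T T T F  ✗ fails (¬x3 ∨ x4)
  T T T T  ✗ fails (¬x2 ∨ ¬x3)
3 of the 16 rows are models.

3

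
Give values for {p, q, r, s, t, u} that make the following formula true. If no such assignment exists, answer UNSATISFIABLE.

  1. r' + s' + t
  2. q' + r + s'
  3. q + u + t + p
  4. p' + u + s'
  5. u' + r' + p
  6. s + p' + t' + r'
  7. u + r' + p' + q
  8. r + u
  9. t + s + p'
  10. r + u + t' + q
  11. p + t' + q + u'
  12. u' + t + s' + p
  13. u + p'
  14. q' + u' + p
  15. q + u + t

p=0, q=0, r=1, s=0, t=1, u=0

Case r = 1:
Case s = 0:
Case u = 0:
From the singleton clause (p'), p = 0.
Case q = 0:
From the singleton clause (t), t = 1.
All clauses are satisfied.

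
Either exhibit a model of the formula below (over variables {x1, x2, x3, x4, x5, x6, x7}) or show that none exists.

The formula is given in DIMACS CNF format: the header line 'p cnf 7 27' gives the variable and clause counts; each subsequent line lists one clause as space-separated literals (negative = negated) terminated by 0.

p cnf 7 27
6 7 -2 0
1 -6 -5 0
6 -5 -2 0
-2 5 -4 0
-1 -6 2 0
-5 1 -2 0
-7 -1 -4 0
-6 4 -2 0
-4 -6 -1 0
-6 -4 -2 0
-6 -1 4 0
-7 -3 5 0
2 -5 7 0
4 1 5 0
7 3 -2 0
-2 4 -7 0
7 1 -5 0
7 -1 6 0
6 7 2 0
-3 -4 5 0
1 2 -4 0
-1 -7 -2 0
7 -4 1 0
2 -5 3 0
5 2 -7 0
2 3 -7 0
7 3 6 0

Branch on x6: set x6 = False.
Branch on x7: set x7 = True.
Branch on x5: set x5 = True.
The clause (¬x2) is unit, so x2 = False.
The clause (x3) is unit, so x3 = True.
Branch on x1: set x1 = True.
The clause (¬x4) is unit, so x4 = False.
This assignment satisfies each clause.

x1 ↦ True, x2 ↦ False, x3 ↦ True, x4 ↦ False, x5 ↦ True, x6 ↦ False, x7 ↦ True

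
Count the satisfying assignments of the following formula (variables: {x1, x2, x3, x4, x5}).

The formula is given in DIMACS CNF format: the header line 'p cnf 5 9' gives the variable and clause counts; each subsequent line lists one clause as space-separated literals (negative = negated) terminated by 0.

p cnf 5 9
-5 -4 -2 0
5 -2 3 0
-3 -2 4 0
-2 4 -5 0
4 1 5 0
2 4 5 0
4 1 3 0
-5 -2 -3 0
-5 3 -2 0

13

There are 2^5 = 32 truth assignments over (x1, x2, x3, x4, x5).
Split on x3. With x3 = True, the clauses containing x3 are satisfied and ¬x3 drops from the rest; 8 of the 2^4 = 16 assignments to the other variables satisfy what remains.
With x3 = False, by the same count on the reduced clause set, 5 assignments work.
Total: 8 + 5 = 13.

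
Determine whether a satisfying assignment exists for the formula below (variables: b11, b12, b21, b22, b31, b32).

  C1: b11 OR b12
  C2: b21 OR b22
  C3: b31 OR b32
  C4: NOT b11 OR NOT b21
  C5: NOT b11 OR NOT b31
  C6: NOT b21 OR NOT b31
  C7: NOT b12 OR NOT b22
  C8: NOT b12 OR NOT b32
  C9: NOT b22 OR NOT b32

No

Branch on b11: set b11 = true.
The clause (NOT b21) is unit, so b21 = false.
The clause (b22) is unit, so b22 = true.
The clause (NOT b31) is unit, so b31 = false.
The clause (b32) is unit, so b32 = true.
That conflicts with the unit clause (NOT b32).
That branch fails; take b11 = false instead.
The clause (b12) is unit, so b12 = true.
The clause (NOT b22) is unit, so b22 = false.
The clause (b21) is unit, so b21 = true.
The clause (NOT b31) is unit, so b31 = false.
The clause (b32) is unit, so b32 = true.
That conflicts with the unit clause (NOT b32).
Neither b11 = true nor b11 = false works.
No assignment satisfies every clause.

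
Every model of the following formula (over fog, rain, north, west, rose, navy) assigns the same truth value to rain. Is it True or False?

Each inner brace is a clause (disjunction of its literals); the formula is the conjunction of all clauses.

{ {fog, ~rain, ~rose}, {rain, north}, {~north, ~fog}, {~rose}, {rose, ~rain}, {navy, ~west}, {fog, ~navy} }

False

Suppose rain = 1.
(~rose) alone gives rose = 0.
But (rose) is also a unit clause — contradiction.
So every satisfying assignment has rain = False.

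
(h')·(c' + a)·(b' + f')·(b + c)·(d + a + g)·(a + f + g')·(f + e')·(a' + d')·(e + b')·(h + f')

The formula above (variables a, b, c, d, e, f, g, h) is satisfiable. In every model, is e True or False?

Suppose e = 1.
(h') alone gives h = 0.
(f) alone gives f = 1.
That conflicts with the unit clause (f').
So every satisfying assignment has e = False.

False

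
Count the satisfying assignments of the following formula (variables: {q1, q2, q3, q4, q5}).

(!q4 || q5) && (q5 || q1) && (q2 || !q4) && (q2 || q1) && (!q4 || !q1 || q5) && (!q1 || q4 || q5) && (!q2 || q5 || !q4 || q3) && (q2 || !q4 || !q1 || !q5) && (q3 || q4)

7

There are 2^5 = 32 truth assignments over (q1, q2, q3, q4, q5).
Split on q1. With q1 = true, the clauses containing q1 are satisfied and !q1 drops from the rest; 4 of the 2^4 = 16 assignments to the other variables satisfy what remains.
With q1 = false, by the same count on the reduced clause set, 3 assignments work.
(One model: q1=F, q2=T, q3=F, q4=T, q5=T.)
Total: 4 + 3 = 7.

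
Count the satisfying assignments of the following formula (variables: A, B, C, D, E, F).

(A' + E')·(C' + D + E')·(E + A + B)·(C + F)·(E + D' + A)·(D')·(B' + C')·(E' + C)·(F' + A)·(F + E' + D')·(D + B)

1

There are 2^6 = 64 truth assignments over (A, B, C, D, E, F).
Split on D. With D = 1, the clauses containing D are satisfied and D' drops from the rest; 0 of the 2^5 = 32 assignments to the other variables satisfy what remains.
With D = 0, by the same count on the reduced clause set, 1 assignment works.
(One model: A=T, B=T, C=F, D=F, E=F, F=T.)
Total: 0 + 1 = 1.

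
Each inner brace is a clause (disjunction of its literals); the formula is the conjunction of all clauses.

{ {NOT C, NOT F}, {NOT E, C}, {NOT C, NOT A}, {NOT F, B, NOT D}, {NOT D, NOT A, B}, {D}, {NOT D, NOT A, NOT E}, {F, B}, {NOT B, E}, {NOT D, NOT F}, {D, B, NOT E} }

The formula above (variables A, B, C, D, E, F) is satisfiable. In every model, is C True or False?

Suppose C = false.
Unit clause (NOT E) forces E = false.
Unit clause (D) forces D = true.
Unit clause (NOT B) forces B = false.
Unit clause (NOT F) forces F = false.
But (F) is also a unit clause — contradiction.
So every satisfying assignment has C = True.

True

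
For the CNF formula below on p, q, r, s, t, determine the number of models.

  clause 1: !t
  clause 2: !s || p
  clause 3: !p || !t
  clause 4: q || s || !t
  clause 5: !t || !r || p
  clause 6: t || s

4

There are 2^5 = 32 truth assignments over (p, q, r, s, t).
Split on t. With t = true, the clauses containing t are satisfied and !t drops from the rest; 0 of the 2^4 = 16 assignments to the other variables satisfy what remains.
With t = false, by the same count on the reduced clause set, 4 assignments work.
(One model: p=T, q=F, r=F, s=T, t=F.)
Total: 0 + 4 = 4.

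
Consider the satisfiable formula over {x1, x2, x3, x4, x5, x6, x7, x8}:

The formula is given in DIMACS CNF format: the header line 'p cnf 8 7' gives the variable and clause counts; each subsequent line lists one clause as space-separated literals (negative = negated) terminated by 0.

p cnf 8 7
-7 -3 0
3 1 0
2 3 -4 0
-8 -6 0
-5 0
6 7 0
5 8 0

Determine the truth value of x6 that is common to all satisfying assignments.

False

Suppose x6 = True.
Unit clause (¬x8) forces x8 = False.
Unit clause (¬x5) forces x5 = False.
But (x5) is also a unit clause — contradiction.
So every satisfying assignment has x6 = False.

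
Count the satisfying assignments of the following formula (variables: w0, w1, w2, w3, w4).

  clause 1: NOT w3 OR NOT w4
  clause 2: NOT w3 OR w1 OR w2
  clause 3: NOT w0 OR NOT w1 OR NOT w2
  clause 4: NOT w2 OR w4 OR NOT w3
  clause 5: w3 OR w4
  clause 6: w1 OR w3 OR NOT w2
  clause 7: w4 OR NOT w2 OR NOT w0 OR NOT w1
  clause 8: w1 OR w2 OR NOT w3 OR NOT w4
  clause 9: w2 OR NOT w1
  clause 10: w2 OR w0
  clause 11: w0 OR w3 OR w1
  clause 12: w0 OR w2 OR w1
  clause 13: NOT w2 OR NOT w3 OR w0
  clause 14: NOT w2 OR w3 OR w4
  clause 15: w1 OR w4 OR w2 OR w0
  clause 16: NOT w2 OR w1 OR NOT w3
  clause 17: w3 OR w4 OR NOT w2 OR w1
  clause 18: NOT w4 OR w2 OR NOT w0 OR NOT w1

2

There are 2^5 = 32 truth assignments over (w0, w1, w2, w3, w4).
Split on w1. With w1 = true, the clauses containing w1 are satisfied and NOT w1 drops from the rest; 1 of the 2^4 = 16 assignments to the other variables satisfy what remains.
With w1 = false, by the same count on the reduced clause set, 1 assignment works.
(One model: w0=F, w1=T, w2=T, w3=F, w4=T.)
Total: 1 + 1 = 2.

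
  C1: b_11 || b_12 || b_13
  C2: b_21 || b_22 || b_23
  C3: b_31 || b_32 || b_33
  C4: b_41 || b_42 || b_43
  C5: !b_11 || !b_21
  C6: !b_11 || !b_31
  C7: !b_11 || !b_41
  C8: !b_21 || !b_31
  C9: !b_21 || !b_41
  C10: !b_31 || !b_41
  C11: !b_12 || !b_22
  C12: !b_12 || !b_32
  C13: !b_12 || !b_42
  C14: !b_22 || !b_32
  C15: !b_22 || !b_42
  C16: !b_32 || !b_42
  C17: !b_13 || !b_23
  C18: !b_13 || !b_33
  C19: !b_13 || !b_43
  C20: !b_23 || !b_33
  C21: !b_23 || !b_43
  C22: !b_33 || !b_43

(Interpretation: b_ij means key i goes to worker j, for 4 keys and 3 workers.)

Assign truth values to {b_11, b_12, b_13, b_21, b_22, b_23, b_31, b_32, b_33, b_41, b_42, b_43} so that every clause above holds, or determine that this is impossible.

UNSATISFIABLE

Case b_11 = false:
Case b_12 = true:
The clause (!b_22) is unit, so b_22 = false.
The clause (!b_32) is unit, so b_32 = false.
The clause (!b_42) is unit, so b_42 = false.
Case b_21 = true:
The clause (!b_31) is unit, so b_31 = false.
The clause (b_33) is unit, so b_33 = true.
The clause (!b_41) is unit, so b_41 = false.
The clause (b_43) is unit, so b_43 = true.
Now (!b_43) is unsatisfied and unit — conflict.
Backtrack on b_21: now try b_21 = false.
The clause (b_23) is unit, so b_23 = true.
The clause (!b_13) is unit, so b_13 = false.
The clause (!b_33) is unit, so b_33 = false.
The clause (b_31) is unit, so b_31 = true.
The clause (!b_41) is unit, so b_41 = false.
The clause (b_43) is unit, so b_43 = true.
Now (!b_43) is unsatisfied and unit — conflict.
Neither b_21 = true nor b_21 = false works.
Backtrack on b_12: now try b_12 = false.
The clause (b_13) is unit, so b_13 = true.
The clause (!b_23) is unit, so b_23 = false.
The clause (!b_33) is unit, so b_33 = false.
The clause (!b_43) is unit, so b_43 = false.
Case b_21 = true:
The clause (!b_31) is unit, so b_31 = false.
The clause (b_32) is unit, so b_32 = true.
The clause (!b_41) is unit, so b_41 = false.
The clause (b_42) is unit, so b_42 = true.
Now (!b_42) is unsatisfied and unit — conflict.
Backtrack on b_21: now try b_21 = false.
The clause (b_22) is unit, so b_22 = true.
The clause (!b_32) is unit, so b_32 = false.
The clause (b_31) is unit, so b_31 = true.
The clause (!b_41) is unit, so b_41 = false.
The clause (b_42) is unit, so b_42 = true.
Now (!b_42) is unsatisfied and unit — conflict.
Neither b_21 = true nor b_21 = false works.
Neither b_12 = true nor b_12 = false works.
Backtrack on b_11: now try b_11 = true.
The clause (!b_21) is unit, so b_21 = false.
The clause (!b_31) is unit, so b_31 = false.
The clause (!b_41) is unit, so b_41 = false.
Case b_22 = true:
The clause (!b_12) is unit, so b_12 = false.
The clause (!b_32) is unit, so b_32 = false.
The clause (b_33) is unit, so b_33 = true.
The clause (!b_42) is unit, so b_42 = false.
The clause (b_43) is unit, so b_43 = true.
Now (!b_43) is unsatisfied and unit — conflict.
Backtrack on b_22: now try b_22 = false.
The clause (b_23) is unit, so b_23 = true.
The clause (!b_13) is unit, so b_13 = false.
The clause (!b_33) is unit, so b_33 = false.
The clause (b_32) is unit, so b_32 = true.
The clause (!b_12) is unit, so b_12 = false.
The clause (!b_42) is unit, so b_42 = false.
The clause (b_43) is unit, so b_43 = true.
Now (!b_43) is unsatisfied and unit — conflict.
Neither b_22 = true nor b_22 = false works.
Neither b_11 = true nor b_11 = false works.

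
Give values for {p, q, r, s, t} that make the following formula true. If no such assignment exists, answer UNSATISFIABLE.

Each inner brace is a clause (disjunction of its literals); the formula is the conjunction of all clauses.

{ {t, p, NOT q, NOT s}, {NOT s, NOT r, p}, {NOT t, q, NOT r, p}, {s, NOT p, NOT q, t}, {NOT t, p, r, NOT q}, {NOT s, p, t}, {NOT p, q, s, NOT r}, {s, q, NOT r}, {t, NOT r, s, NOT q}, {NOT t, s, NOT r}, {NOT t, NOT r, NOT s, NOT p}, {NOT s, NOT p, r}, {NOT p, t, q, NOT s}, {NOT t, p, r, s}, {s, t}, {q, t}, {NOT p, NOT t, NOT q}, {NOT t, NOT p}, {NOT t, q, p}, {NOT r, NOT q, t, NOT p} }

Case s = true:
Case r = false:
Unit clause (NOT p) forces p = false.
Unit clause (t) forces t = true.
Unit clause (NOT q) forces q = false.
That conflicts with the unit clause (q).
Undo r and try r = true.
Unit clause (p) forces p = true.
Unit clause (NOT t) forces t = false.
Unit clause (q) forces q = true.
That conflicts with the unit clause (NOT q).
Neither r = true nor r = false works.
Undo s and try s = false.
Unit clause (t) forces t = true.
Unit clause (NOT r) forces r = false.
Unit clause (p) forces p = true.
That conflicts with the unit clause (NOT p).
Neither s = true nor s = false works.

UNSATISFIABLE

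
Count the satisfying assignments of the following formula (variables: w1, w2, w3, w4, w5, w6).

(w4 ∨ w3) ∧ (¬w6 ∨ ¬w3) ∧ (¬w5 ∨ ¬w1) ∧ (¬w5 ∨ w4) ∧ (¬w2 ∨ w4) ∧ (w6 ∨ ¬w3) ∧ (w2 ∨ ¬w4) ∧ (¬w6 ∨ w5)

There are 2^6 = 64 truth assignments over (w1, w2, w3, w4, w5, w6).
Split on w6. With w6 = True, the clauses containing w6 are satisfied and ¬w6 drops from the rest; 1 of the 2^5 = 32 assignments to the other variables satisfy what remains.
With w6 = False, by the same count on the reduced clause set, 3 assignments work.
(One model: w1=F, w2=T, w3=F, w4=T, w5=F, w6=F.)
Total: 1 + 3 = 4.

4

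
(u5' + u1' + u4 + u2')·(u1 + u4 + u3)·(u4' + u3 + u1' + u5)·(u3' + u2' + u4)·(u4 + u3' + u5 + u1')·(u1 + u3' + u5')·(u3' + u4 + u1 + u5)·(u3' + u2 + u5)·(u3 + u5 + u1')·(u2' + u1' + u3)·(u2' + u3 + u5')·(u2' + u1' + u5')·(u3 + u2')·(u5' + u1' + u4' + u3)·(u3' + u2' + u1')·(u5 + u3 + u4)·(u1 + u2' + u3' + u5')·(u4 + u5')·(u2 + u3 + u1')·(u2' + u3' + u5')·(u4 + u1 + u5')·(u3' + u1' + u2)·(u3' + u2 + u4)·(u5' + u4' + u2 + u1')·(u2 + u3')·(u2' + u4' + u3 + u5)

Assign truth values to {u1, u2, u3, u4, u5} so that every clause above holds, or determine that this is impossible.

Case u3 = 0:
The clause (u2') is unit, so u2 = 0.
The clause (u1') is unit, so u1 = 0.
The clause (u4) is unit, so u4 = 1.
Every clause is now satisfied; u5 is unconstrained.

u1=0, u2=0, u3=0, u4=1, u5=1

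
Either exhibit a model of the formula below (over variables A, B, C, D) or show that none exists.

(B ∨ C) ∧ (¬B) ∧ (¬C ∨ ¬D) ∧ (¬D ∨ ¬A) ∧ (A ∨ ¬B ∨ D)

A ↦ False, B ↦ False, C ↦ True, D ↦ False

(¬B) alone gives B = False.
(C) alone gives C = True.
(¬D) alone gives D = False.
Every clause is now satisfied; A is unconstrained.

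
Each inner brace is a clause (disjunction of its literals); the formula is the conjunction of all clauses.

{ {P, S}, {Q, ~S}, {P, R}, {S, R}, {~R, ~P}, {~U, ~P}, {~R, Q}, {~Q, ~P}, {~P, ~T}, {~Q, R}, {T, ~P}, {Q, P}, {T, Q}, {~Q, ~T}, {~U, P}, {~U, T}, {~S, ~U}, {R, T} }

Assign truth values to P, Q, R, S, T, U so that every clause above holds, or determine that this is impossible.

Try P = 0.
The clause (S) is unit, so S = 1.
The clause (Q) is unit, so Q = 1.
The clause (R) is unit, so R = 1.
The clause (~T) is unit, so T = 0.
The clause (~U) is unit, so U = 0.
All clauses are satisfied.

P=0; Q=1; R=1; S=1; T=0; U=0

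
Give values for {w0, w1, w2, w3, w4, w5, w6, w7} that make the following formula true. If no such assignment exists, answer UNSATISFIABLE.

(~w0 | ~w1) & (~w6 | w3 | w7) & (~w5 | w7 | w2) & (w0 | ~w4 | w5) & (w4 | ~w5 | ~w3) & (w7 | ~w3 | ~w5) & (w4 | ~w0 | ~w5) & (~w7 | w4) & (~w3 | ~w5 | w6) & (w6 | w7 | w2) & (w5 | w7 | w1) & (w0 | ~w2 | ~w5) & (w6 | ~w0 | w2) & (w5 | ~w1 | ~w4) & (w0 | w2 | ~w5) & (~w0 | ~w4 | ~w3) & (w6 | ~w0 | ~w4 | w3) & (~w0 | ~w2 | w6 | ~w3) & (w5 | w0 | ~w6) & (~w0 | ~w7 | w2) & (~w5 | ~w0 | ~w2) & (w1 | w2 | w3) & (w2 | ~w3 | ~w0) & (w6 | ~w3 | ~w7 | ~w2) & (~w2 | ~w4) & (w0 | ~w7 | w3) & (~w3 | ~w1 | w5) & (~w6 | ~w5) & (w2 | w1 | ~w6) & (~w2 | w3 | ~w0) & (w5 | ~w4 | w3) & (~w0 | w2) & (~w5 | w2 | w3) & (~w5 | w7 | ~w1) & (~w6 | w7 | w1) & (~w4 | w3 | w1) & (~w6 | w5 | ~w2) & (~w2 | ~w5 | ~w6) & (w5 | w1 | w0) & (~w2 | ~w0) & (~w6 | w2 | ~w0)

Case w0 = 0:
Case w4 = 0:
The clause (~w7) is unit, so w7 = 0.
Case w6 = 0:
The clause (w2) is unit, so w2 = 1.
The clause (~w5) is unit, so w5 = 0.
The clause (w1) is unit, so w1 = 1.
The clause (~w3) is unit, so w3 = 0.
Every clause now holds.

w0: 0,  w1: 1,  w2: 1,  w3: 0,  w4: 0,  w5: 0,  w6: 0,  w7: 0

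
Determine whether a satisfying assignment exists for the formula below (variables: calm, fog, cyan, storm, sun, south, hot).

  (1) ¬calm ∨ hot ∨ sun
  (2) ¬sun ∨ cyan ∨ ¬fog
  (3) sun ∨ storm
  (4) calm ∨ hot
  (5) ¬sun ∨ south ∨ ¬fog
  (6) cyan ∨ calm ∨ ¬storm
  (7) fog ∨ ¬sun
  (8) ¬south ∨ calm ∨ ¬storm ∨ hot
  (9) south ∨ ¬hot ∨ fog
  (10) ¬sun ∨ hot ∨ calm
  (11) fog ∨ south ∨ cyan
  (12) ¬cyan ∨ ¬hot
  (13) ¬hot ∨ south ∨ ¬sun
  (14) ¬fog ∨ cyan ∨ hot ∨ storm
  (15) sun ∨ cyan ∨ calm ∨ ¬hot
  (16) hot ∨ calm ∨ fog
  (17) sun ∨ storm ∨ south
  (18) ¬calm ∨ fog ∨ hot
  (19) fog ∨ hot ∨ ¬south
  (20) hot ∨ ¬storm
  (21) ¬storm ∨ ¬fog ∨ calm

Satisfiable

Suppose sun = False.
(storm) alone gives storm = True.
(hot) alone gives hot = True.
(¬cyan) alone gives cyan = False.
(calm) alone gives calm = True.
Suppose south = False.
(fog) alone gives fog = True.
Every clause now holds.
A satisfying assignment: calm=True,  fog=True,  cyan=False,  storm=True,  sun=False,  south=False,  hot=True.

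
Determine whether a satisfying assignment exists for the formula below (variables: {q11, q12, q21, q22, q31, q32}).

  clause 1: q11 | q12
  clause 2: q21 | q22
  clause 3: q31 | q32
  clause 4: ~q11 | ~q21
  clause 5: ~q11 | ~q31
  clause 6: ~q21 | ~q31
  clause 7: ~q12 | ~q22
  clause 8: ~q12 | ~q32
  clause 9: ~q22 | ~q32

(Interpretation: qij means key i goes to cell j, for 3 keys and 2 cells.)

No, unsatisfiable

Try q11 = 1.
The clause (~q21) is unit, so q21 = 0.
The clause (q22) is unit, so q22 = 1.
The clause (~q31) is unit, so q31 = 0.
The clause (q32) is unit, so q32 = 1.
That conflicts with the unit clause (~q32).
Undo q11 and try q11 = 0.
The clause (q12) is unit, so q12 = 1.
The clause (~q22) is unit, so q22 = 0.
The clause (q21) is unit, so q21 = 1.
The clause (~q31) is unit, so q31 = 0.
The clause (q32) is unit, so q32 = 1.
That conflicts with the unit clause (~q32).
Both values of q11 lead to a conflict.
No assignment satisfies every clause.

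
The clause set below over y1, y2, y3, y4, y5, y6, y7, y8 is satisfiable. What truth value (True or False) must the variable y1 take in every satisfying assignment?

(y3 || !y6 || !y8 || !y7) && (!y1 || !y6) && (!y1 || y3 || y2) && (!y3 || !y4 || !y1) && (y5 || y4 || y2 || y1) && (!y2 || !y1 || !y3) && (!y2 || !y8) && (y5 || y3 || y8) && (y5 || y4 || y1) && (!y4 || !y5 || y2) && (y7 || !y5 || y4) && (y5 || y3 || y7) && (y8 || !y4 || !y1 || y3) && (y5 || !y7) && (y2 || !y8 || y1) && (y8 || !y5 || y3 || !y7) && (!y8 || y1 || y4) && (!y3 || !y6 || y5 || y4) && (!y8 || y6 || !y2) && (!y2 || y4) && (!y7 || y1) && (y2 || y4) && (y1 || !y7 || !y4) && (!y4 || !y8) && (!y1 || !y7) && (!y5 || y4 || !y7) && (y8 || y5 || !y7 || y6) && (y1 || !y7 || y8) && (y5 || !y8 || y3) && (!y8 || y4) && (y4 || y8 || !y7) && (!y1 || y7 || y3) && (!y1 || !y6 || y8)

False

Suppose y1 = true.
The clause (!y6) is unit, so y6 = false.
The clause (!y7) is unit, so y7 = false.
The clause (y3) is unit, so y3 = true.
The clause (!y4) is unit, so y4 = false.
The clause (!y2) is unit, so y2 = false.
That conflicts with the unit clause (y2).
So every satisfying assignment has y1 = False.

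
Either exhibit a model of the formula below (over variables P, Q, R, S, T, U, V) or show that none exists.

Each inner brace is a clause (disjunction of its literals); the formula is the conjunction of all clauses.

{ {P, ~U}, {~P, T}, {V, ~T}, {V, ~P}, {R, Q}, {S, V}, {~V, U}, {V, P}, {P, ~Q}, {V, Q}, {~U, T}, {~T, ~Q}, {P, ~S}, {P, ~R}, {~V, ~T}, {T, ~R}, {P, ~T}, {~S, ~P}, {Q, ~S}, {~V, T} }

UNSATISFIABLE

Try P = 1.
(T) alone gives T = 1.
(V) alone gives V = 1.
That conflicts with the unit clause (~V).
That branch fails; take P = 0 instead.
(~U) alone gives U = 0.
(~V) alone gives V = 0.
That conflicts with the unit clause (V).
Both values of P lead to a conflict.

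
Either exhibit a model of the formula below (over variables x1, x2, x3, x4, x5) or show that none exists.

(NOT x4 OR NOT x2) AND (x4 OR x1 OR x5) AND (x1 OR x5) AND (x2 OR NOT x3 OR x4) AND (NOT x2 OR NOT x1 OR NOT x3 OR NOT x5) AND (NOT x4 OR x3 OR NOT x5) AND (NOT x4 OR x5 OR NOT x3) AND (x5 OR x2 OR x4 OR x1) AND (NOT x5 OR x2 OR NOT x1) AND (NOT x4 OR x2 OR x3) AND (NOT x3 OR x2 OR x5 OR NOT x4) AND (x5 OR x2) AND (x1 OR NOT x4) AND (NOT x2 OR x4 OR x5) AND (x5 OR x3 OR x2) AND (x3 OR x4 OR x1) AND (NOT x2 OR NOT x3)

x1 ↦ true; x2 ↦ true; x3 ↦ false; x4 ↦ false; x5 ↦ true

Suppose x4 = false.
Suppose x1 = true.
Suppose x2 = true.
Unit clause (x5) forces x5 = true.
Unit clause (NOT x3) forces x3 = false.
Every clause now holds.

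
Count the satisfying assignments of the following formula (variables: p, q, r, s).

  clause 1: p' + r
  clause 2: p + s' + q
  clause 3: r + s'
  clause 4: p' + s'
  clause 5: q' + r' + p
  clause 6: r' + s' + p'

5

There are 2^4 = 16 truth assignments over (p, q, r, s).
Split on s. With s = 1, the clauses containing s are satisfied and s' drops from the rest; 0 of the 2^3 = 8 assignments to the other variables satisfy what remains.
With s = 0, by the same count on the reduced clause set, 5 assignments work.
(One model: p=F, q=F, r=F, s=F.)
Total: 0 + 5 = 5.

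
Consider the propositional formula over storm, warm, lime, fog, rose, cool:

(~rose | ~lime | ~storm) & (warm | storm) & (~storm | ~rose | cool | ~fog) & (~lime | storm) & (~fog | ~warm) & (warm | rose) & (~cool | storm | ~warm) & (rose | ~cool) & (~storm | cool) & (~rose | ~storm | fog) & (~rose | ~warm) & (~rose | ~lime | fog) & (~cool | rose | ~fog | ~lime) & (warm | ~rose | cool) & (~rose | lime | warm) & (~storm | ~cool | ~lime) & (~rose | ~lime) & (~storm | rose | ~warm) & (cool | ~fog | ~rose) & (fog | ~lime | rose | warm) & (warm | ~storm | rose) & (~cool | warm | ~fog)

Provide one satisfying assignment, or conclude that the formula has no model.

Branch on warm: set warm = 1.
Unit clause (~fog) forces fog = 0.
Unit clause (~rose) forces rose = 0.
Unit clause (~cool) forces cool = 0.
Unit clause (~storm) forces storm = 0.
Unit clause (~lime) forces lime = 0.
This assignment satisfies each clause.

storm: 0,  warm: 1,  lime: 0,  fog: 0,  rose: 0,  cool: 0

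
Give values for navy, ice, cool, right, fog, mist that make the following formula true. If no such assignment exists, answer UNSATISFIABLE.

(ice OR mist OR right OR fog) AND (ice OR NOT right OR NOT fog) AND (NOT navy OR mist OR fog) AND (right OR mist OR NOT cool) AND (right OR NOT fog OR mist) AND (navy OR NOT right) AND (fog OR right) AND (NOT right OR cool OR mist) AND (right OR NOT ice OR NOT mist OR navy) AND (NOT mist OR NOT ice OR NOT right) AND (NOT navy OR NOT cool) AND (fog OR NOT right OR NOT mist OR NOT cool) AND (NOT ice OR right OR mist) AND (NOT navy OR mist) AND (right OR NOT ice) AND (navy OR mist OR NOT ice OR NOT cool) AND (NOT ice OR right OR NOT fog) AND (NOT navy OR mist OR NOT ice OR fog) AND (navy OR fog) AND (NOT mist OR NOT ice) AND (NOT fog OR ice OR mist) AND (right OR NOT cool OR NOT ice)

Case navy = true:
From the singleton clause (NOT cool), cool = false.
From the singleton clause (mist), mist = true.
From the singleton clause (NOT ice), ice = false.
Case right = true:
From the singleton clause (NOT fog), fog = false.
All clauses are satisfied.

navy: true,  ice: false,  cool: false,  right: true,  fog: false,  mist: true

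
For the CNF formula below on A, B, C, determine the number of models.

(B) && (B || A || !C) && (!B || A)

There are 2^3 = 8 truth assignments over (A, B, C).
Check each against the 3 clauses (columns in the order A, B, C):
  F F F  ✗ fails (B)
  F F T  ✗ fails (B)
  F T F  ✗ fails (!B || A)
  F T T  ✗ fails (!B || A)
  T F F  ✗ fails (B)
  T F T  ✗ fails (B)
  T T F  ✓ satisfies all
  T T T  ✓ satisfies all
2 of the 8 rows are models.

2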